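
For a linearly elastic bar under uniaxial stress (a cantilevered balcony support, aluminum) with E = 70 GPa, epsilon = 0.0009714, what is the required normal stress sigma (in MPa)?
Model: a linearly elastic bar under uniaxial stress, so epsilon = sigma / E.
Solve for sigma: sigma = epsilon·E.
Convert to SI units:
  E = 70 GPa = 7 × 10¹⁰ Pa
Substitute:
  sigma = 0.0009714 × (7 × 10¹⁰)
  sigma = 6.8 × 10⁷ Pa
Convert: sigma = 6.8 × 10⁷ Pa = 68 MPa
Final answer: sigma = 68 MPa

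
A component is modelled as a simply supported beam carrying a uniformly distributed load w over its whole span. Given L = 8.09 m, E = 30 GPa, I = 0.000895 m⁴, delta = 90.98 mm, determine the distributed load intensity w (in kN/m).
Model: a simply supported beam carrying a uniformly distributed load w over its whole span, so delta = (5·w·L^4) / (384·E·I).
Solve for w: w = (384·delta·E·I) / (5·L^4).
Convert to SI units:
  E = 30 GPa = 3 × 10¹⁰ Pa
  delta = 90.98 mm = 0.09098 m
Substitute:
  w = (384 × 0.09098 × (3 × 10¹⁰) × 0.000895) / (5 × 8.09^4)
  w = 43800 N/m
Convert: w = 43800 N/m = 43.8 kN/m
Final answer: w = 43.8 kN/m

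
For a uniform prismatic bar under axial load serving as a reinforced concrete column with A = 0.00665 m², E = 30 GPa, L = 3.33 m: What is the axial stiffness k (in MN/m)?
Model: a uniform prismatic bar under axial load, so k = (A·E) / L.
Convert to SI units:
  E = 30 GPa = 3 × 10¹⁰ Pa
Substitute:
  k = (0.00665 × (3 × 10¹⁰)) / 3.33
  k = 5.991 × 10⁷ N/m
Convert: k = 5.991 × 10⁷ N/m = 59.91 MN/m
Final answer: k = 59.91 MN/m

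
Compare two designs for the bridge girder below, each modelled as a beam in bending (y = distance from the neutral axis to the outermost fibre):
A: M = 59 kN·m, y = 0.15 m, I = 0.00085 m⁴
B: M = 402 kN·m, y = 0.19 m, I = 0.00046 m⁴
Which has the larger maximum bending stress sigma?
Model: a beam in bending (y = distance from the neutral axis to the outermost fibre), so sigma = (M·y) / I (SI units).
  A: sigma = (59000 × 0.15) / 0.00085 = 1.041 × 10⁷ Pa = 10.41 MPa
  B: sigma = (402000 × 0.19) / 0.00046 = 1.66 × 10⁸ Pa = 166 MPa
166 MPa > 10.41 MPa, so B is larger.
Final answer: B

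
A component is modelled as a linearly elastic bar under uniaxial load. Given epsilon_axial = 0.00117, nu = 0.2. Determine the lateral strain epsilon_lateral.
Model: a linearly elastic bar under uniaxial load, so epsilon_lateral = -nu·epsilon_axial.
Substitute:
  epsilon_lateral = -(0.2 × 0.00117)
  epsilon_lateral = -0.000234
Final answer: epsilon_lateral = -0.000234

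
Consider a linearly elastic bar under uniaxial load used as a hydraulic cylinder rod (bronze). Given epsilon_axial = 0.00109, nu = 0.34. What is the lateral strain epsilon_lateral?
Model: a linearly elastic bar under uniaxial load, so epsilon_lateral = -nu·epsilon_axial.
Substitute:
  epsilon_lateral = -(0.34 × 0.00109)
  epsilon_lateral = -0.0003706
Final answer: epsilon_lateral = -0.0003706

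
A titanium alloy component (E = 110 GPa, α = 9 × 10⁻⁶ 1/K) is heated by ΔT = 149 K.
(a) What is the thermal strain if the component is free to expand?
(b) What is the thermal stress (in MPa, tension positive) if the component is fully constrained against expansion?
(a) Free thermal strain ε_th = α·ΔT = (9 × 10⁻⁶) × 149 = 0.001341
(b) Fully constrained, the expansion is suppressed, so σ = -E·α·ΔT. Convert E = 110 GPa = 1.1 × 10¹¹ Pa.
  σ = -(1.1 × 10¹¹) × (9 × 10⁻⁶) × 149 = -1.475 × 10⁸ Pa = -147.5 MPa (compressive)
Final answer: (a) ε_th = 0.001341, (b) σ = -147.5 MPa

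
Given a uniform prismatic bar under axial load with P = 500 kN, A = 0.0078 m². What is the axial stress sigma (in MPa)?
Model: a uniform prismatic bar under axial load, so sigma = P / A.
Convert to SI units:
  P = 500 kN = 500000 N
Substitute:
  sigma = 500000 / 0.0078
  sigma = 6.41 × 10⁷ Pa
Convert: sigma = 6.41 × 10⁷ Pa = 64.1 MPa
Final answer: sigma = 64.1 MPa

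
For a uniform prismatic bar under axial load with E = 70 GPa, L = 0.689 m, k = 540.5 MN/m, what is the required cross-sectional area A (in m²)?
Model: a uniform prismatic bar under axial load, so k = (A·E) / L.
Solve for A: A = (k·L) / E.
Convert to SI units:
  E = 70 GPa = 7 × 10¹⁰ Pa
  k = 540.5 MN/m = 5.405 × 10⁸ N/m
Substitute:
  A = ((5.405 × 10⁸) × 0.689) / (7 × 10¹⁰)
  A = 0.00532 m²
Final answer: A = 0.00532 m²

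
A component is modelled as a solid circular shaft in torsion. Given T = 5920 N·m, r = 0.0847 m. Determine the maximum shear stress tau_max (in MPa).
Model: a solid circular shaft in torsion, so tau_max = (2·T) / (π·r^3).
Substitute:
  tau_max = (2 × 5920) / (π × 0.0847^3)
  tau_max = 6.202 × 10⁶ Pa
Convert: tau_max = 6.202 × 10⁶ Pa = 6.202 MPa
Final answer: tau_max = 6.202 MPa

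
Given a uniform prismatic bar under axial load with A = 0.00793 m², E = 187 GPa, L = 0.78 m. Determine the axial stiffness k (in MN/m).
Model: a uniform prismatic bar under axial load, so k = (A·E) / L.
Convert to SI units:
  E = 187 GPa = 1.87 × 10¹¹ Pa
Substitute:
  k = (0.00793 × (1.87 × 10¹¹)) / 0.78
  k = 1.901 × 10⁹ N/m
Convert: k = 1.901 × 10⁹ N/m = 1901 MN/m
Final answer: k = 1901 MN/m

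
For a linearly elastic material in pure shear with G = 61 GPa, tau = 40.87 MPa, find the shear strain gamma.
Model: a linearly elastic material in pure shear, so tau = G·gamma.
Solve for gamma: gamma = tau / G.
Convert to SI units:
  G = 61 GPa = 6.1 × 10¹⁰ Pa
  tau = 40.87 MPa = 4.087 × 10⁷ Pa
Substitute:
  gamma = (4.087 × 10⁷) / (6.1 × 10¹⁰)
  gamma = 0.00067
Final answer: gamma = 0.00067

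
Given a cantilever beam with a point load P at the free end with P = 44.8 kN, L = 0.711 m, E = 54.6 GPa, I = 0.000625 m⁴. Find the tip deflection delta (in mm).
Model: a cantilever beam with a point load P at the free end, so delta = (P·L^3) / (3·E·I).
Convert to SI units:
  P = 44.8 kN = 44800 N
  E = 54.6 GPa = 5.46 × 10¹⁰ Pa
Substitute:
  delta = (44800 × 0.711^3) / (3 × (5.46 × 10¹⁰) × 0.000625)
  delta = 0.0001573 m
Convert: delta = 0.0001573 m = 0.1573 mm
Final answer: delta = 0.1573 mm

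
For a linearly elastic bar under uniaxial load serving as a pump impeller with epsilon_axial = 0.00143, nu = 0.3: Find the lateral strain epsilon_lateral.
Model: a linearly elastic bar under uniaxial load, so epsilon_lateral = -nu·epsilon_axial.
Substitute:
  epsilon_lateral = -(0.3 × 0.00143)
  epsilon_lateral = -0.000429
Final answer: epsilon_lateral = -0.000429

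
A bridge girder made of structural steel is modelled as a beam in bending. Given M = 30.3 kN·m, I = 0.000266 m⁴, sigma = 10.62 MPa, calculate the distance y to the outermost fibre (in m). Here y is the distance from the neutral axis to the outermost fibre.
Model: a beam in bending, so sigma = (M·y) / I.
Solve for y: y = (sigma·I) / M.
Convert to SI units:
  M = 30.3 kN·m = 30300 N·m
  sigma = 10.62 MPa = 1.062 × 10⁷ Pa
Substitute:
  y = ((1.062 × 10⁷) × 0.000266) / 30300
  y = 0.09323 m
Final answer: y = 0.09323 m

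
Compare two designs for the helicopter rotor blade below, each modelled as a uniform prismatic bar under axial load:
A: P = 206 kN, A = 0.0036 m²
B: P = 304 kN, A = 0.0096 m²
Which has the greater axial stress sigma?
Model: a uniform prismatic bar under axial load, so sigma = P / A (SI units).
  A: sigma = 206000 / 0.0036 = 5.722 × 10⁷ Pa = 57.22 MPa
  B: sigma = 304000 / 0.0096 = 3.167 × 10⁷ Pa = 31.67 MPa
57.22 MPa > 31.67 MPa, so A is larger.
Final answer: A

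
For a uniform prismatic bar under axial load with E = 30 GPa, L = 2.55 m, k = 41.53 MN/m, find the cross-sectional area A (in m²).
Model: a uniform prismatic bar under axial load, so k = (A·E) / L.
Solve for A: A = (k·L) / E.
Convert to SI units:
  E = 30 GPa = 3 × 10¹⁰ Pa
  k = 41.53 MN/m = 4.153 × 10⁷ N/m
Substitute:
  A = ((4.153 × 10⁷) × 2.55) / (3 × 10¹⁰)
  A = 0.00353 m²
Final answer: A = 0.00353 m²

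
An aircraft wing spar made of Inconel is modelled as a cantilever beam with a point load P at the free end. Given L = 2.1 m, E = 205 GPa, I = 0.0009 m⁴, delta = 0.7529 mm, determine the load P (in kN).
Model: a cantilever beam with a point load P at the free end, so delta = (P·L^3) / (3·E·I).
Solve for P: P = (3·delta·E·I) / L^3.
Convert to SI units:
  E = 205 GPa = 2.05 × 10¹¹ Pa
  delta = 0.7529 mm = 0.0007529 m
Substitute:
  P = (3 × 0.0007529 × (2.05 × 10¹¹) × 0.0009) / 2.1^3
  P = 45000 N
Convert: P = 45000 N = 45 kN
Final answer: P = 45 kN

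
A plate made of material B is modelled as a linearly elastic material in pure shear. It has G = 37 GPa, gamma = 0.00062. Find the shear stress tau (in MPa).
Model: a linearly elastic material in pure shear, so tau = G·gamma.
Convert to SI units:
  G = 37 GPa = 3.7 × 10¹⁰ Pa
Substitute:
  tau = (3.7 × 10¹⁰) × 0.00062
  tau = 2.294 × 10⁷ Pa
Convert: tau = 2.294 × 10⁷ Pa = 22.94 MPa
Final answer: tau = 22.94 MPa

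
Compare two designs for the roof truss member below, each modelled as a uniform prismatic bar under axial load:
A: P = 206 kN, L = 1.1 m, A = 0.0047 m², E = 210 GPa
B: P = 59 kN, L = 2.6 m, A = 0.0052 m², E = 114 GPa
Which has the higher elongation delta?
Model: a uniform prismatic bar under axial load, so delta = (P·L) / (A·E) (SI units).
  A: delta = (206000 × 1.1) / (0.0047 × (2.1 × 10¹¹)) = 0.0002296 m = 0.2296 mm
  B: delta = (59000 × 2.6) / (0.0052 × (1.14 × 10¹¹)) = 0.0002588 m = 0.2588 mm
0.2588 mm > 0.2296 mm, so B is larger.
Final answer: B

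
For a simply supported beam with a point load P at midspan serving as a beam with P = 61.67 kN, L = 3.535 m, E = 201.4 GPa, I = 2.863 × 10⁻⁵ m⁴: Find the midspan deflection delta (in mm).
Model: a simply supported beam with a point load P at midspan, so delta = (P·L^3) / (48·E·I).
Convert to SI units:
  P = 61.67 kN = 61670 N
  E = 201.4 GPa = 2.014 × 10¹¹ Pa
Substitute:
  delta = (61670 × 3.535^3) / (48 × (2.014 × 10¹¹) × (2.863 × 10⁻⁵))
  delta = 0.009843 m
Convert: delta = 0.009843 m = 9.843 mm
Final answer: delta = 9.843 mm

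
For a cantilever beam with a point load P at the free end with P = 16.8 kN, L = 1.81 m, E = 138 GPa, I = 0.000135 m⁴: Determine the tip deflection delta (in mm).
Model: a cantilever beam with a point load P at the free end, so delta = (P·L^3) / (3·E·I).
Convert to SI units:
  P = 16.8 kN = 16800 N
  E = 138 GPa = 1.38 × 10¹¹ Pa
Substitute:
  delta = (16800 × 1.81^3) / (3 × (1.38 × 10¹¹) × 0.000135)
  delta = 0.001782 m
Convert: delta = 0.001782 m = 1.782 mm
Final answer: delta = 1.782 mm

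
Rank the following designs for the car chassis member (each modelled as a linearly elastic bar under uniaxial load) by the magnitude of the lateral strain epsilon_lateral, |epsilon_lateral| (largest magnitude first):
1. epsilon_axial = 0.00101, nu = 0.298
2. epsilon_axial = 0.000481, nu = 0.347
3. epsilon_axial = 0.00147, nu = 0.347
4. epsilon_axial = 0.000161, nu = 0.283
Model: a linearly elastic bar under uniaxial load, so epsilon_lateral = -nu·epsilon_axial (SI units).
  Case 1: epsilon_lateral = -(0.298 × 0.00101) = -0.000301
  Case 2: epsilon_lateral = -(0.347 × 0.000481) = -0.0001669
  Case 3: epsilon_lateral = -(0.347 × 0.00147) = -0.0005101
  Case 4: epsilon_lateral = -(0.283 × 0.000161) = -4.556 × 10⁻⁵
Ordering by |epsilon_lateral|: 0.0005101 (case 3) > 0.000301 (case 1) > 0.0001669 (case 2) > 4.556 × 10⁻⁵ (case 4)
Final answer: 3, 1, 2, 4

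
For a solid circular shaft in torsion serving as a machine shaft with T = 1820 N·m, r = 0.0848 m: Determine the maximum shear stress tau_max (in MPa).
Model: a solid circular shaft in torsion, so tau_max = (2·T) / (π·r^3).
Substitute:
  tau_max = (2 × 1820) / (π × 0.0848^3)
  tau_max = 1.9 × 10⁶ Pa
Convert: tau_max = 1.9 × 10⁶ Pa = 1.9 MPa
Final answer: tau_max = 1.9 MPa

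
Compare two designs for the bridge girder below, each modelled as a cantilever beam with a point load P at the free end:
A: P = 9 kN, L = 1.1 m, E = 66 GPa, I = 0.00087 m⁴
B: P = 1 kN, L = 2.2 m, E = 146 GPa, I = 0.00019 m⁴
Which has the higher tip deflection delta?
Model: a cantilever beam with a point load P at the free end, so delta = (P·L^3) / (3·E·I) (SI units).
  A: delta = (9000 × 1.1^3) / (3 × (6.6 × 10¹⁰) × 0.00087) = 6.954 × 10⁻⁵ m = 0.06954 mm
  B: delta = (1000 × 2.2^3) / (3 × (1.46 × 10¹¹) × 0.00019) = 0.000128 m = 0.128 mm
0.128 mm > 0.06954 mm, so B is larger.
Final answer: B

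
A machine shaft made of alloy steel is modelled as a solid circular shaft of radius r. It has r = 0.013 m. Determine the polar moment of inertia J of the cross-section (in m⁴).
Model: a solid circular shaft of radius r, so J = (π·r^4) / 2.
Substitute:
  J = (π × 0.013^4) / 2
  J = 4.486 × 10⁻⁸ m⁴
Final answer: J = 4.486 × 10⁻⁸ m⁴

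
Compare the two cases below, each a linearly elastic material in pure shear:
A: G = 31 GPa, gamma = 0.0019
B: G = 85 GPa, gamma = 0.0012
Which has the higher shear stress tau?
Model: a linearly elastic material in pure shear, so tau = G·gamma (SI units).
  A: tau = (3.1 × 10¹⁰) × 0.0019 = 5.89 × 10⁷ Pa = 58.9 MPa
  B: tau = (8.5 × 10¹⁰) × 0.0012 = 1.02 × 10⁸ Pa = 102 MPa
102 MPa > 58.9 MPa, so B is larger.
Final answer: B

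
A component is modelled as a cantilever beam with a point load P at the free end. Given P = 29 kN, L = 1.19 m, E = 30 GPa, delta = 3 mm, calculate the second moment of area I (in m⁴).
Model: a cantilever beam with a point load P at the free end, so delta = (P·L^3) / (3·E·I).
Solve for I: I = (P·L^3) / (3·delta·E).
Convert to SI units:
  P = 29 kN = 29000 N
  E = 30 GPa = 3 × 10¹⁰ Pa
  delta = 3 mm = 0.003 m
Substitute:
  I = (29000 × 1.19^3) / (3 × 0.003 × (3 × 10¹⁰))
  I = 0.000181 m⁴
Final answer: I = 0.000181 m⁴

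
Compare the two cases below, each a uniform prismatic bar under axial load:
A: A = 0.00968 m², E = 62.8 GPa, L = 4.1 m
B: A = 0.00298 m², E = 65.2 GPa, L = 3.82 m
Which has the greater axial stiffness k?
Model: a uniform prismatic bar under axial load, so k = (A·E) / L (SI units).
  A: k = (0.00968 × (6.28 × 10¹⁰)) / 4.1 = 1.483 × 10⁸ N/m = 148.3 MN/m
  B: k = (0.00298 × (6.52 × 10¹⁰)) / 3.82 = 5.086 × 10⁷ N/m = 50.86 MN/m
148.3 MN/m > 50.86 MN/m, so A is larger.
Final answer: A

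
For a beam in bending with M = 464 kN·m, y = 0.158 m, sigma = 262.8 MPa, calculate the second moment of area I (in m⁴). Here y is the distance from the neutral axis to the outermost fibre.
Model: a beam in bending, so sigma = (M·y) / I.
Solve for I: I = (M·y) / sigma.
Convert to SI units:
  M = 464 kN·m = 464000 N·m
  sigma = 262.8 MPa = 2.628 × 10⁸ Pa
Substitute:
  I = (464000 × 0.158) / (2.628 × 10⁸)
  I = 0.000279 m⁴
Final answer: I = 0.000279 m⁴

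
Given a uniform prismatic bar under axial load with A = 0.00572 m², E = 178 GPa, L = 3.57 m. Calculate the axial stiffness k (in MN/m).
Model: a uniform prismatic bar under axial load, so k = (A·E) / L.
Convert to SI units:
  E = 178 GPa = 1.78 × 10¹¹ Pa
Substitute:
  k = (0.00572 × (1.78 × 10¹¹)) / 3.57
  k = 2.852 × 10⁸ N/m
Convert: k = 2.852 × 10⁸ N/m = 285.2 MN/m
Final answer: k = 285.2 MN/m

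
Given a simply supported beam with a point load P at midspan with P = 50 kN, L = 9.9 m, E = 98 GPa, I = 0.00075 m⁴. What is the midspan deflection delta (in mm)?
Model: a simply supported beam with a point load P at midspan, so delta = (P·L^3) / (48·E·I).
Convert to SI units:
  P = 50 kN = 50000 N
  E = 98 GPa = 9.8 × 10¹⁰ Pa
Substitute:
  delta = (50000 × 9.9^3) / (48 × (9.8 × 10¹⁰) × 0.00075)
  delta = 0.01375 m
Convert: delta = 0.01375 m = 13.75 mm
Final answer: delta = 13.75 mm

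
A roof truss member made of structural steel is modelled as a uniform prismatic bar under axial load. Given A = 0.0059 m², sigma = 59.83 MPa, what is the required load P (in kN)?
Model: a uniform prismatic bar under axial load, so sigma = P / A.
Solve for P: P = sigma·A.
Convert to SI units:
  sigma = 59.83 MPa = 5.983 × 10⁷ Pa
Substitute:
  P = (5.983 × 10⁷) × 0.0059
  P = 353000 N
Convert: P = 353000 N = 353 kN
Final answer: P = 353 kN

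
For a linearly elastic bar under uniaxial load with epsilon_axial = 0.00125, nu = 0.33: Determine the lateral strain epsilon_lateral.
Model: a linearly elastic bar under uniaxial load, so epsilon_lateral = -nu·epsilon_axial.
Substitute:
  epsilon_lateral = -(0.33 × 0.00125)
  epsilon_lateral = -0.0004125
Final answer: epsilon_lateral = -0.0004125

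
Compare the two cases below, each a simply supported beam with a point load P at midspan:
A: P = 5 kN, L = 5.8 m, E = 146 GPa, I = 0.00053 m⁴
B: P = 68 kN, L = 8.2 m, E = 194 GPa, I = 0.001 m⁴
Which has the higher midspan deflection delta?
Model: a simply supported beam with a point load P at midspan, so delta = (P·L^3) / (48·E·I) (SI units).
  A: delta = (5000 × 5.8^3) / (48 × (1.46 × 10¹¹) × 0.00053) = 0.0002627 m = 0.2627 mm
  B: delta = (68000 × 8.2^3) / (48 × (1.94 × 10¹¹) × 0.001) = 0.004026 m = 4.026 mm
4.026 mm > 0.2627 mm, so B is larger.
Final answer: B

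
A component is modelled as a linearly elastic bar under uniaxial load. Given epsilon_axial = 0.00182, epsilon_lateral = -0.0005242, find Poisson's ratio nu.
Model: a linearly elastic bar under uniaxial load, so epsilon_lateral = -nu·epsilon_axial.
Solve for nu: nu = -epsilon_lateral / epsilon_axial.
Substitute:
  nu = -(-0.0005242) / 0.00182
  nu = 0.288
Final answer: nu = 0.288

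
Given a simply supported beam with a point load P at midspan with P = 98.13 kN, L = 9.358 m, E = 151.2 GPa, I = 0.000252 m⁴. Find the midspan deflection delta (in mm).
Model: a simply supported beam with a point load P at midspan, so delta = (P·L^3) / (48·E·I).
Convert to SI units:
  P = 98.13 kN = 98130 N
  E = 151.2 GPa = 1.512 × 10¹¹ Pa
Substitute:
  delta = (98130 × 9.358^3) / (48 × (1.512 × 10¹¹) × 0.000252)
  delta = 0.04397 m
Convert: delta = 0.04397 m = 43.97 mm
Final answer: delta = 43.97 mm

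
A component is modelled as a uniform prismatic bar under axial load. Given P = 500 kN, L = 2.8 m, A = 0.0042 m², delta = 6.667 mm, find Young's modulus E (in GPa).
Model: a uniform prismatic bar under axial load, so delta = (P·L) / (A·E).
Solve for E: E = (P·L) / (delta·A).
Convert to SI units:
  P = 500 kN = 500000 N
  delta = 6.667 mm = 0.006667 m
Substitute:
  E = (500000 × 2.8) / (0.006667 × 0.0042)
  E = 5 × 10¹⁰ Pa
Convert: E = 5 × 10¹⁰ Pa = 50 GPa
Final answer: E = 50 GPa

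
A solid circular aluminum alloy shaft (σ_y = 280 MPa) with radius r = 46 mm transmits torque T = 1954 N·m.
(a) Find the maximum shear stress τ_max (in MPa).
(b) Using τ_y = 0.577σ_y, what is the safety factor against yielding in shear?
(a) For a solid circular shaft, τ_max = T·r/J with J = π·r^4/2, i.e. τ_max = 2·T / (π·r^3). Convert r = 46 mm = 0.046 m.
  τ_max = (2 × 1954) / (π × 0.046^3) = 1.278 × 10⁷ Pa = 12.78 MPa
(b) τ_y = 0.577 × 280 = 161.56 MPa
  SF = τ_y/τ_max = 161.56 / 12.78 = 12.64
Final answer: (a) τ_max = 12.78 MPa, (b) SF = 12.64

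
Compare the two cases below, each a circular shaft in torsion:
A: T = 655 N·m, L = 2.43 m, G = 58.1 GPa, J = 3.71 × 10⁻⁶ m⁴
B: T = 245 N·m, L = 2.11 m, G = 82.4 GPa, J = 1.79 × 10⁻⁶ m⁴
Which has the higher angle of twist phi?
Model: a circular shaft in torsion, so phi = (T·L) / (G·J) (SI units).
  A: phi = (655 × 2.43) / ((5.81 × 10¹⁰) × (3.71 × 10⁻⁶)) = 0.007384 rad = 0.4231°
  B: phi = (245 × 2.11) / ((8.24 × 10¹⁰) × (1.79 × 10⁻⁶)) = 0.003505 rad = 0.2008°
0.4231° > 0.2008°, so A is larger.
Final answer: A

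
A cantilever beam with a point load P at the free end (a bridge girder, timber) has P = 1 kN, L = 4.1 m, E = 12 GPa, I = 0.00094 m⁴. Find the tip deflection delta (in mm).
Model: a cantilever beam with a point load P at the free end, so delta = (P·L^3) / (3·E·I).
Convert to SI units:
  P = 1 kN = 1000 N
  E = 12 GPa = 1.2 × 10¹⁰ Pa
Substitute:
  delta = (1000 × 4.1^3) / (3 × (1.2 × 10¹⁰) × 0.00094)
  delta = 0.002037 m
Convert: delta = 0.002037 m = 2.037 mm
Final answer: delta = 2.037 mm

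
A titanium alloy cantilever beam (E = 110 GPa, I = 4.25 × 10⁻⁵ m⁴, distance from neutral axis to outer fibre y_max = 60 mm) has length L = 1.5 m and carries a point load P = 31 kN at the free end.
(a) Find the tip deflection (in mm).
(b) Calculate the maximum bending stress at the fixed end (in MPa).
(a) Tip deflection of a cantilever with an end point load: δ = P·L^3 / (3·E·I). Convert P = 31 kN = 31000 N, E = 110 GPa = 1.1 × 10¹¹ Pa.
  δ = (31000 × 1.5^3) / (3 × (1.1 × 10¹¹) × (4.25 × 10⁻⁵)) = 0.00746 m = 7.46 mm
(b) Maximum bending moment at the fixed end: M = P·L = 31000 × 1.5 = 46500 N·m. Convert y_max = 60 mm = 0.06 m.
  σ = M·y_max / I = (46500 × 0.06) / (4.25 × 10⁻⁵) = 6.565 × 10⁷ Pa = 65.65 MPa
Final answer: (a) δ = 7.46 mm, (b) σ = 65.65 MPa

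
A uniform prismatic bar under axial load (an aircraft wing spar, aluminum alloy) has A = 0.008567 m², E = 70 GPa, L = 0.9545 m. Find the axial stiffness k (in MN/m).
Model: a uniform prismatic bar under axial load, so k = (A·E) / L.
Convert to SI units:
  E = 70 GPa = 7 × 10¹⁰ Pa
Substitute:
  k = (0.008567 × (7 × 10¹⁰)) / 0.9545
  k = 6.283 × 10⁸ N/m
Convert: k = 6.283 × 10⁸ N/m = 628.3 MN/m
Final answer: k = 628.3 MN/m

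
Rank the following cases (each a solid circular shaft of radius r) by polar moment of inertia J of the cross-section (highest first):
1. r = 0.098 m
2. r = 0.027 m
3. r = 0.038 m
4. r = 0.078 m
Model: a solid circular shaft of radius r, so J = (π·r^4) / 2 (SI units).
  Case 1: J = (π × 0.098^4) / 2 = 0.0001449 m⁴
  Case 2: J = (π × 0.027^4) / 2 = 8.348 × 10⁻⁷ m⁴
  Case 3: J = (π × 0.038^4) / 2 = 3.275 × 10⁻⁶ m⁴
  Case 4: J = (π × 0.078^4) / 2 = 5.814 × 10⁻⁵ m⁴
Ordering: 0.0001449 m⁴ (case 1) > 5.814 × 10⁻⁵ m⁴ (case 4) > 3.275 × 10⁻⁶ m⁴ (case 3) > 8.348 × 10⁻⁷ m⁴ (case 2)
Final answer: 1, 4, 3, 2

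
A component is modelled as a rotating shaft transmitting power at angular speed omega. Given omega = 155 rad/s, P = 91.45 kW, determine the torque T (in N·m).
Model: a rotating shaft transmitting power at angular speed omega, so P = T·omega.
Solve for T: T = P / omega.
Convert to SI units:
  P = 91.45 kW = 91450 W
Substitute:
  T = 91450 / 155
  T = 590 N·m
Final answer: T = 590 N·m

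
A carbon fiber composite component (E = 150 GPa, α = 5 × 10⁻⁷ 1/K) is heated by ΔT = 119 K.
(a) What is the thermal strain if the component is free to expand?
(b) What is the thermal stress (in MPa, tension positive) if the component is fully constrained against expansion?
(a) Free thermal strain ε_th = α·ΔT = (5 × 10⁻⁷) × 119 = 5.95 × 10⁻⁵
(b) Fully constrained, the expansion is suppressed, so σ = -E·α·ΔT. Convert E = 150 GPa = 1.5 × 10¹¹ Pa.
  σ = -(1.5 × 10¹¹) × (5 × 10⁻⁷) × 119 = -8.925 × 10⁶ Pa = -8.925 MPa (compressive)
Final answer: (a) ε_th = 5.95 × 10⁻⁵, (b) σ = -8.925 MPa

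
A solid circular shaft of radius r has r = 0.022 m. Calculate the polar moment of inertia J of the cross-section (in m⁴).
Model: a solid circular shaft of radius r, so J = (π·r^4) / 2.
Substitute:
  J = (π × 0.022^4) / 2
  J = 3.68 × 10⁻⁷ m⁴
Final answer: J = 3.68 × 10⁻⁷ m⁴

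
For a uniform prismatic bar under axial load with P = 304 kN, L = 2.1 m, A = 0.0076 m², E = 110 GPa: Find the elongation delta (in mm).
Model: a uniform prismatic bar under axial load, so delta = (P·L) / (A·E).
Convert to SI units:
  P = 304 kN = 304000 N
  E = 110 GPa = 1.1 × 10¹¹ Pa
Substitute:
  delta = (304000 × 2.1) / (0.0076 × (1.1 × 10¹¹))
  delta = 0.0007636 m
Convert: delta = 0.0007636 m = 0.7636 mm
Final answer: delta = 0.7636 mm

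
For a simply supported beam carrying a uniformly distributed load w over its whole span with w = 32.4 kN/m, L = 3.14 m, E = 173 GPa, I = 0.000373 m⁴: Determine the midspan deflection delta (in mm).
Model: a simply supported beam carrying a uniformly distributed load w over its whole span, so delta = (5·w·L^4) / (384·E·I).
Convert to SI units:
  w = 32.4 kN/m = 32400 N/m
  E = 173 GPa = 1.73 × 10¹¹ Pa
Substitute:
  delta = (5 × 32400 × 3.14^4) / (384 × (1.73 × 10¹¹) × 0.000373)
  delta = 0.0006355 m
Convert: delta = 0.0006355 m = 0.6355 mm
Final answer: delta = 0.6355 mm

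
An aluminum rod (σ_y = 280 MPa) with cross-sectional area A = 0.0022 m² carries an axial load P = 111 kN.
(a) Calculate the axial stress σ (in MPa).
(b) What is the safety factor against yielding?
(a) Axial stress σ = P/A. Convert P = 111 kN = 111000 N.
  σ = 111000 / 0.0022 = 5.045 × 10⁷ Pa = 50.45 MPa
(b) Safety factor SF = σ_y/σ = 280 / 50.45 = 5.55
Final answer: (a) σ = 50.45 MPa, (b) SF = 5.55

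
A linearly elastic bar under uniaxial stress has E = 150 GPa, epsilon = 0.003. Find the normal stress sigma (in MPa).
Model: a linearly elastic bar under uniaxial stress, so sigma = E·epsilon.
Convert to SI units:
  E = 150 GPa = 1.5 × 10¹¹ Pa
Substitute:
  sigma = (1.5 × 10¹¹) × 0.003
  sigma = 4.5 × 10⁸ Pa
Convert: sigma = 4.5 × 10⁸ Pa = 450 MPa
Final answer: sigma = 450 MPa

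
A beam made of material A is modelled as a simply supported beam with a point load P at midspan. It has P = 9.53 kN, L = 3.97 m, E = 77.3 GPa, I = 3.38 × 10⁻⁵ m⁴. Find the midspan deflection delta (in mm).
Model: a simply supported beam with a point load P at midspan, so delta = (P·L^3) / (48·E·I).
Convert to SI units:
  P = 9.53 kN = 9530 N
  E = 77.3 GPa = 7.73 × 10¹⁰ Pa
Substitute:
  delta = (9530 × 3.97^3) / (48 × (7.73 × 10¹⁰) × (3.38 × 10⁻⁵))
  delta = 0.004755 m
Convert: delta = 0.004755 m = 4.755 mm
Final answer: delta = 4.755 mm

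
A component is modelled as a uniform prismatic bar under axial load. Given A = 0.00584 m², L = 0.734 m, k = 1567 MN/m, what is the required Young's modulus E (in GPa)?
Model: a uniform prismatic bar under axial load, so k = (A·E) / L.
Solve for E: E = (k·L) / A.
Convert to SI units:
  k = 1567 MN/m = 1.567 × 10⁹ N/m
Substitute:
  E = ((1.567 × 10⁹) × 0.734) / 0.00584
  E = 1.969 × 10¹¹ Pa
Convert: E = 1.969 × 10¹¹ Pa = 196.9 GPa
Final answer: E = 196.9 GPa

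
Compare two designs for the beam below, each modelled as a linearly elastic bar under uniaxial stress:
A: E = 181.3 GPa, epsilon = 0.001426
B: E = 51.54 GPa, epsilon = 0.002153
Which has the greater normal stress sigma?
Model: a linearly elastic bar under uniaxial stress, so sigma = E·epsilon (SI units).
  A: sigma = (1.813 × 10¹¹) × 0.001426 = 2.585 × 10⁸ Pa = 258.5 MPa
  B: sigma = (5.154 × 10¹⁰) × 0.002153 = 1.11 × 10⁸ Pa = 111 MPa
258.5 MPa > 111 MPa, so A is larger.
Final answer: A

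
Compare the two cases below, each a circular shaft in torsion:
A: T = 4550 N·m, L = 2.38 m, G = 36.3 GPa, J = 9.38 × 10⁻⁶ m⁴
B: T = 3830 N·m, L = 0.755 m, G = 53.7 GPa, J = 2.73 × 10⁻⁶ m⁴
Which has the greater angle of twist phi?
Model: a circular shaft in torsion, so phi = (T·L) / (G·J) (SI units).
  A: phi = (4550 × 2.38) / ((3.63 × 10¹⁰) × (9.38 × 10⁻⁶)) = 0.0318 rad = 1.822°
  B: phi = (3830 × 0.755) / ((5.37 × 10¹⁰) × (2.73 × 10⁻⁶)) = 0.01972 rad = 1.13°
1.822° > 1.13°, so A is larger.
Final answer: A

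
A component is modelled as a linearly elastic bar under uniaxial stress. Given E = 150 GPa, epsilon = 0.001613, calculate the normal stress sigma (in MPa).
Model: a linearly elastic bar under uniaxial stress, so epsilon = sigma / E.
Solve for sigma: sigma = epsilon·E.
Convert to SI units:
  E = 150 GPa = 1.5 × 10¹¹ Pa
Substitute:
  sigma = 0.001613 × (1.5 × 10¹¹)
  sigma = 2.42 × 10⁸ Pa
Convert: sigma = 2.42 × 10⁸ Pa = 242 MPa
Final answer: sigma = 242 MPa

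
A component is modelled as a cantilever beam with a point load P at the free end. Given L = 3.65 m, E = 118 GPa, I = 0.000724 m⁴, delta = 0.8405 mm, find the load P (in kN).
Model: a cantilever beam with a point load P at the free end, so delta = (P·L^3) / (3·E·I).
Solve for P: P = (3·delta·E·I) / L^3.
Convert to SI units:
  E = 118 GPa = 1.18 × 10¹¹ Pa
  delta = 0.8405 mm = 0.0008405 m
Substitute:
  P = (3 × 0.0008405 × (1.18 × 10¹¹) × 0.000724) / 3.65^3
  P = 4430 N
Convert: P = 4430 N = 4.43 kN
Final answer: P = 4.43 kN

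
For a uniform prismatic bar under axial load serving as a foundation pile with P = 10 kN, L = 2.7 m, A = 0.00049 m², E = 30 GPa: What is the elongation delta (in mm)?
Model: a uniform prismatic bar under axial load, so delta = (P·L) / (A·E).
Convert to SI units:
  P = 10 kN = 10000 N
  E = 30 GPa = 3 × 10¹⁰ Pa
Substitute:
  delta = (10000 × 2.7) / (0.00049 × (3 × 10¹⁰))
  delta = 0.001837 m
Convert: delta = 0.001837 m = 1.837 mm
Final answer: delta = 1.837 mm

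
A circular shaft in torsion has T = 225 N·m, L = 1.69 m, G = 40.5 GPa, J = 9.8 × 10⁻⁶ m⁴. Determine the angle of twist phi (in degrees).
Model: a circular shaft in torsion, so phi = (T·L) / (G·J).
Convert to SI units:
  G = 40.5 GPa = 4.05 × 10¹⁰ Pa
Substitute:
  phi = (225 × 1.69) / ((4.05 × 10¹⁰) × (9.8 × 10⁻⁶))
  phi = 0.000958 rad
Convert to degrees: phi = 0.000958 × 180/π = 0.05489°
Final answer: phi = 0.05489°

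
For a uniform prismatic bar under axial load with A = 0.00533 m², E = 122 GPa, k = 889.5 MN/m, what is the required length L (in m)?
Model: a uniform prismatic bar under axial load, so k = (A·E) / L.
Solve for L: L = (A·E) / k.
Convert to SI units:
  E = 122 GPa = 1.22 × 10¹¹ Pa
  k = 889.5 MN/m = 8.895 × 10⁸ N/m
Substitute:
  L = (0.00533 × (1.22 × 10¹¹)) / (8.895 × 10⁸)
  L = 0.731 m
Final answer: L = 0.731 m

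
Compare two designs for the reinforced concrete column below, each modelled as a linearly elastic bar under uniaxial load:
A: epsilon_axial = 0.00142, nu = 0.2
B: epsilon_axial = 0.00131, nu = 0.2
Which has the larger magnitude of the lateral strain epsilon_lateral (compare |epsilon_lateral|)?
Model: a linearly elastic bar under uniaxial load, so epsilon_lateral = -nu·epsilon_axial (SI units).
  A: epsilon_lateral = -(0.2 × 0.00142) = -0.000284
  B: epsilon_lateral = -(0.2 × 0.00131) = -0.000262
|epsilon_lateral|: A = 0.000284, B = 0.000262, so A is larger in magnitude.
Final answer: A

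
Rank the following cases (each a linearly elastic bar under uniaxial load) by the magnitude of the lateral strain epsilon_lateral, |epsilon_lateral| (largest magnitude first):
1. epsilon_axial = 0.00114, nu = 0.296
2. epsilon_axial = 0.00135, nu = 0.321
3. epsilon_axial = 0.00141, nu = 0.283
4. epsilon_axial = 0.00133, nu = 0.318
Model: a linearly elastic bar under uniaxial load, so epsilon_lateral = -nu·epsilon_axial (SI units).
  Case 1: epsilon_lateral = -(0.296 × 0.00114) = -0.0003374
  Case 2: epsilon_lateral = -(0.321 × 0.00135) = -0.0004334
  Case 3: epsilon_lateral = -(0.283 × 0.00141) = -0.000399
  Case 4: epsilon_lateral = -(0.318 × 0.00133) = -0.0004229
Ordering by |epsilon_lateral|: 0.0004334 (case 2) > 0.0004229 (case 4) > 0.000399 (case 3) > 0.0003374 (case 1)
Final answer: 2, 4, 3, 1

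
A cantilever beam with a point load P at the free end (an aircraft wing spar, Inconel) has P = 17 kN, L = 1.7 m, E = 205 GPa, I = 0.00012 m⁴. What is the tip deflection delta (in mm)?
Model: a cantilever beam with a point load P at the free end, so delta = (P·L^3) / (3·E·I).
Convert to SI units:
  P = 17 kN = 17000 N
  E = 205 GPa = 2.05 × 10¹¹ Pa
Substitute:
  delta = (17000 × 1.7^3) / (3 × (2.05 × 10¹¹) × 0.00012)
  delta = 0.001132 m
Convert: delta = 0.001132 m = 1.132 mm
Final answer: delta = 1.132 mm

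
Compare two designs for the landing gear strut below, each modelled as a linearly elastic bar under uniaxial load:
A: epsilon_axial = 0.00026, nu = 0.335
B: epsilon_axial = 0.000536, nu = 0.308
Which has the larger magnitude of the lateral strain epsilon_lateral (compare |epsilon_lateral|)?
Model: a linearly elastic bar under uniaxial load, so epsilon_lateral = -nu·epsilon_axial (SI units).
  A: epsilon_lateral = -(0.335 × 0.00026) = -8.71 × 10⁻⁵
  B: epsilon_lateral = -(0.308 × 0.000536) = -0.0001651
|epsilon_lateral|: A = 8.71 × 10⁻⁵, B = 0.0001651, so B is larger in magnitude.
Final answer: B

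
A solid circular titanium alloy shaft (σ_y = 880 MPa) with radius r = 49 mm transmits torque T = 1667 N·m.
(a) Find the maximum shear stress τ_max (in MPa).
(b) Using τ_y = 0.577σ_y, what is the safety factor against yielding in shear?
(a) For a solid circular shaft, τ_max = T·r/J with J = π·r^4/2, i.e. τ_max = 2·T / (π·r^3). Convert r = 49 mm = 0.049 m.
  τ_max = (2 × 1667) / (π × 0.049^3) = 9.02 × 10⁶ Pa = 9.02 MPa
(b) τ_y = 0.577 × 880 = 507.76 MPa
  SF = τ_y/τ_max = 507.76 / 9.02 = 56.29
Final answer: (a) τ_max = 9.02 MPa, (b) SF = 56.29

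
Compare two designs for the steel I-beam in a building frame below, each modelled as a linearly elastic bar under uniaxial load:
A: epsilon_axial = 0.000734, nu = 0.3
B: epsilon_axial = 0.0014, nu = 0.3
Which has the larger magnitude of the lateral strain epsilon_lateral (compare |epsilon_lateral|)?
Model: a linearly elastic bar under uniaxial load, so epsilon_lateral = -nu·epsilon_axial (SI units).
  A: epsilon_lateral = -(0.3 × 0.000734) = -0.0002202
  B: epsilon_lateral = -(0.3 × 0.0014) = -0.00042
|epsilon_lateral|: A = 0.0002202, B = 0.00042, so B is larger in magnitude.
Final answer: B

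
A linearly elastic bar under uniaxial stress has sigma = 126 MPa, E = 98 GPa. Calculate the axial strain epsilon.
Model: a linearly elastic bar under uniaxial stress, so epsilon = sigma / E.
Convert to SI units:
  sigma = 126 MPa = 1.26 × 10⁸ Pa
  E = 98 GPa = 9.8 × 10¹⁰ Pa
Substitute:
  epsilon = (1.26 × 10⁸) / (9.8 × 10¹⁰)
  epsilon = 0.001286
Final answer: epsilon = 0.001286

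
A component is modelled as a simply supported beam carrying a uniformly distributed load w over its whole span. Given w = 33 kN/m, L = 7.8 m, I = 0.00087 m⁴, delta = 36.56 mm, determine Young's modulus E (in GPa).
Model: a simply supported beam carrying a uniformly distributed load w over its whole span, so delta = (5·w·L^4) / (384·E·I).
Solve for E: E = (5·w·L^4) / (384·delta·I).
Convert to SI units:
  w = 33 kN/m = 33000 N/m
  delta = 36.56 mm = 0.03656 m
Substitute:
  E = (5 × 33000 × 7.8^4) / (384 × 0.03656 × 0.00087)
  E = 5 × 10¹⁰ Pa
Convert: E = 5 × 10¹⁰ Pa = 50 GPa
Final answer: E = 50 GPa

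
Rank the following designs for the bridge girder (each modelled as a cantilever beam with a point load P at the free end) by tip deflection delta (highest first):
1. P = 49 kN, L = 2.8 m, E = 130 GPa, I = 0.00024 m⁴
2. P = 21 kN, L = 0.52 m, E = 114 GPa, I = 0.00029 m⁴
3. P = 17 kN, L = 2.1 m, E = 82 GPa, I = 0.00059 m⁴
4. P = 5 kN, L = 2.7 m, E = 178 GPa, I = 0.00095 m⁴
Model: a cantilever beam with a point load P at the free end, so delta = (P·L^3) / (3·E·I) (SI units).
  Case 1: delta = (49000 × 2.8^3) / (3 × (1.3 × 10¹¹) × 0.00024) = 0.01149 m = 11.49 mm
  Case 2: delta = (21000 × 0.52^3) / (3 × (1.14 × 10¹¹) × 0.00029) = 2.977 × 10⁻⁵ m = 0.02977 mm
  Case 3: delta = (17000 × 2.1^3) / (3 × (8.2 × 10¹⁰) × 0.00059) = 0.001085 m = 1.085 mm
  Case 4: delta = (5000 × 2.7^3) / (3 × (1.78 × 10¹¹) × 0.00095) = 0.000194 m = 0.194 mm
Ordering: 11.49 mm (case 1) > 1.085 mm (case 3) > 0.194 mm (case 4) > 0.02977 mm (case 2)
Final answer: 1, 3, 4, 2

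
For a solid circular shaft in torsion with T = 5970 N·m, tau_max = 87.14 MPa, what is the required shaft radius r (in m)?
Model: a solid circular shaft in torsion, so tau_max = (2·T) / (π·r^3).
Solve for r: r = ((2·T) / (π·tau_max))^(1/3).
Convert to SI units:
  tau_max = 87.14 MPa = 8.714 × 10⁷ Pa
Substitute:
  r = ((2 × 5970) / (π × (8.714 × 10⁷)))^(1/3)
  r = 0.0352 m
Final answer: r = 0.0352 m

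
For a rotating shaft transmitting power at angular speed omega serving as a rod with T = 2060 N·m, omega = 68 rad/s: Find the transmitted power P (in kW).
Model: a rotating shaft transmitting power at angular speed omega, so P = T·omega.
Substitute:
  P = 2060 × 68
  P = 140100 W
Convert: P = 140100 W = 140.1 kW
Final answer: P = 140.1 kW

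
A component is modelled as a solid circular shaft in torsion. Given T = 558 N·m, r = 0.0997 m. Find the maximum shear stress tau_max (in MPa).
Model: a solid circular shaft in torsion, so tau_max = (2·T) / (π·r^3).
Substitute:
  tau_max = (2 × 558) / (π × 0.0997^3)
  tau_max = 358500 Pa
Convert: tau_max = 358500 Pa = 0.3585 MPa
Final answer: tau_max = 0.3585 MPa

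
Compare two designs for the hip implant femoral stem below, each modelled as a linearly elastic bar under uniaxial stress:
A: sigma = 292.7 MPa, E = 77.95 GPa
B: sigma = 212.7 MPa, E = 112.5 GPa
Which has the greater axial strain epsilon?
Model: a linearly elastic bar under uniaxial stress, so epsilon = sigma / E (SI units).
  A: epsilon = (2.927 × 10⁸) / (7.795 × 10¹⁰) = 0.003755
  B: epsilon = (2.127 × 10⁸) / (1.125 × 10¹¹) = 0.001891
0.003755 > 0.001891, so A is larger.
Final answer: A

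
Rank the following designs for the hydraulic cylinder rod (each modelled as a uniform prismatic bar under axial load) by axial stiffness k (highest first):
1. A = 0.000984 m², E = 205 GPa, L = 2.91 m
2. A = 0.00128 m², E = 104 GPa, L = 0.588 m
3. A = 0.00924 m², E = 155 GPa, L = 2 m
Model: a uniform prismatic bar under axial load, so k = (A·E) / L (SI units).
  Case 1: k = (0.000984 × (2.05 × 10¹¹)) / 2.91 = 6.932 × 10⁷ N/m = 69.32 MN/m
  Case 2: k = (0.00128 × (1.04 × 10¹¹)) / 0.588 = 2.264 × 10⁸ N/m = 226.4 MN/m
  Case 3: k = (0.00924 × (1.55 × 10¹¹)) / 2 = 7.161 × 10⁸ N/m = 716.1 MN/m
Ordering: 716.1 MN/m (case 3) > 226.4 MN/m (case 2) > 69.32 MN/m (case 1)
Final answer: 3, 2, 1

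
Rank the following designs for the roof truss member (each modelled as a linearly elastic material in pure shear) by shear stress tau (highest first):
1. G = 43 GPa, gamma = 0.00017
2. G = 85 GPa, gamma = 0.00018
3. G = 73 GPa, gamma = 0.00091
Model: a linearly elastic material in pure shear, so tau = G·gamma (SI units).
  Case 1: tau = (4.3 × 10¹⁰) × 0.00017 = 7.31 × 10⁶ Pa = 7.31 MPa
  Case 2: tau = (8.5 × 10¹⁰) × 0.00018 = 1.53 × 10⁷ Pa = 15.3 MPa
  Case 3: tau = (7.3 × 10¹⁰) × 0.00091 = 6.643 × 10⁷ Pa = 66.43 MPa
Ordering: 66.43 MPa (case 3) > 15.3 MPa (case 2) > 7.31 MPa (case 1)
Final answer: 3, 2, 1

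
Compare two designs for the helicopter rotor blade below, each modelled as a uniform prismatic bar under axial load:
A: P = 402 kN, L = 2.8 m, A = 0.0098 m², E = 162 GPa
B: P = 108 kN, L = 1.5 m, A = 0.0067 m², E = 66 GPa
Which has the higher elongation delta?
Model: a uniform prismatic bar under axial load, so delta = (P·L) / (A·E) (SI units).
  A: delta = (402000 × 2.8) / (0.0098 × (1.62 × 10¹¹)) = 0.000709 m = 0.709 mm
  B: delta = (108000 × 1.5) / (0.0067 × (6.6 × 10¹⁰)) = 0.0003664 m = 0.3664 mm
0.709 mm > 0.3664 mm, so A is larger.
Final answer: A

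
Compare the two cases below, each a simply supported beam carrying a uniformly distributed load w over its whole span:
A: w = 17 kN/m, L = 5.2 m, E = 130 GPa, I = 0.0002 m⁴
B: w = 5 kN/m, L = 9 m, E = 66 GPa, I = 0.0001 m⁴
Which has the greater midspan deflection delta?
Model: a simply supported beam carrying a uniformly distributed load w over its whole span, so delta = (5·w·L^4) / (384·E·I) (SI units).
  A: delta = (5 × 17000 × 5.2^4) / (384 × (1.3 × 10¹¹) × 0.0002) = 0.006225 m = 6.225 mm
  B: delta = (5 × 5000 × 9^4) / (384 × (6.6 × 10¹⁰) × 0.0001) = 0.06472 m = 64.72 mm
64.72 mm > 6.225 mm, so B is larger.
Final answer: B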